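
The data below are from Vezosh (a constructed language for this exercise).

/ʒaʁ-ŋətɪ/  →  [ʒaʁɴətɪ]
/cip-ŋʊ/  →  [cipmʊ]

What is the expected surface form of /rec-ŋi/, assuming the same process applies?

[recɲi]

The data show progressive place assimilation: /ŋ/ → [ɴ] after /ʁ/; /ŋ/ → [m] after /p/. In each pair only place changes, matching the preceding consonant, while manner and voice stay constant.
The rule targets /ŋ/ (voiced velar nasal), which sits after the trigger /c/ (palatal).
A voiced palatal nasal is [ɲ], so the surface segment is [ɲ].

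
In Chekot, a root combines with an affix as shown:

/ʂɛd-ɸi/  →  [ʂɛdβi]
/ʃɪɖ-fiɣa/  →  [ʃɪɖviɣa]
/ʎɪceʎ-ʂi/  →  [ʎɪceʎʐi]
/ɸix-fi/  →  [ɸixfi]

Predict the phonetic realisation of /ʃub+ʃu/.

The data show progressive voicing assimilation: /ɸ/ → [β] after /d/; /f/ → [v] after /ɖ/; /ʂ/ → [ʐ] after /ʎ/. In each pair only voicing changes, matching the preceding consonant, while place and manner stay constant.
Nothing changes in [ɸixfi]: there the adjacent consonants already agree in voicing (/f/ and /x/ are both voiceless), so this form is consistent with the same rule.
/ʃ/ is a voiceless postalveolar fricative. The preceding trigger /b/ is voiced, so /ʃ/ must become voiced as well.
The voiced postalveolar fricative is [ʒ], so /ʃ/ → [ʒ].

[ʃubʒu]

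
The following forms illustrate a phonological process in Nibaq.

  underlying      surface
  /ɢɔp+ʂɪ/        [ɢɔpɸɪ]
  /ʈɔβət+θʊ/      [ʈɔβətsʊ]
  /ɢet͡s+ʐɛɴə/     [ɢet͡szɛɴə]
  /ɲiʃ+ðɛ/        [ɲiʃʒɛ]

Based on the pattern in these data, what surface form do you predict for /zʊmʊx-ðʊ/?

The data show progressive place assimilation: /ʂ/ → [ɸ] after /p/; /θ/ → [s] after /t/; /ʐ/ → [z] after /t͡s/; /ð/ → [ʒ] after /ʃ/. In each pair only place changes, matching the preceding consonant, while manner and voice stay constant.
The rule targets /ð/ (voiced dental fricative), which sits after the trigger /x/ (velar).
A voiced velar fricative is [ɣ], so the surface segment is [ɣ].

[zʊmʊxɣʊ]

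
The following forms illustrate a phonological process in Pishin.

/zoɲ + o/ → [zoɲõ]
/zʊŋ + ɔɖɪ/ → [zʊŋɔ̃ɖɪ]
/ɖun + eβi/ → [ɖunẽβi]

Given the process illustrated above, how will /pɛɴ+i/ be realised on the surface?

[pɛɴĩ]

The data show progressive nasality assimilation (vowel nasalisation): /o/ → [õ] after /ɲ/; /ɔ/ → [ɔ̃] after /ŋ/; /e/ → [ẽ] after /n/ — a vowel is nasalised by an immediately preceding nasal consonant.
/i/ sits next to the nasal /ɴ/ and is therefore nasalised to [ĩ].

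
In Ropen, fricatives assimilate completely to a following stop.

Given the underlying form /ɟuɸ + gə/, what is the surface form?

/ɸ/ is the segment targeted by the rule; it sits immediately before /g/, so it assimilates completely and surfaces as [g].

[ɟuggə]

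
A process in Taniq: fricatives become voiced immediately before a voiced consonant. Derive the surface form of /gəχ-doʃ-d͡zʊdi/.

The rule targets /χ/ (voiceless uvular fricative), which sits before the trigger /d/ (voiced).
The voiced uvular fricative is [ʁ], so /χ/ → [ʁ].
The same rule applies at the second boundary: /ʃ/ → [ʒ] next to /d͡z/.

[gəʁdoʒd͡zʊdi]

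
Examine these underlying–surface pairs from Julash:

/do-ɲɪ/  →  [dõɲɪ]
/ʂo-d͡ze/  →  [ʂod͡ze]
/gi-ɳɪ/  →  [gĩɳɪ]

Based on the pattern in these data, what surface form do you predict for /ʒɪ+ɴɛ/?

The data show regressive nasality assimilation (vowel nasalisation): /o/ → [õ] before /ɲ/; /i/ → [ĩ] before /ɳ/ — a vowel is nasalised by an immediately following nasal consonant.
No change occurs in [ʂod͡ze] because the vowel at the boundary is adjacent to an oral consonant, not a nasal (/o/ next to /d͡z/).
/ɪ/ sits next to the nasal /ɴ/ and is therefore nasalised to [ɪ̃].

[ʒɪ̃ɴɛ]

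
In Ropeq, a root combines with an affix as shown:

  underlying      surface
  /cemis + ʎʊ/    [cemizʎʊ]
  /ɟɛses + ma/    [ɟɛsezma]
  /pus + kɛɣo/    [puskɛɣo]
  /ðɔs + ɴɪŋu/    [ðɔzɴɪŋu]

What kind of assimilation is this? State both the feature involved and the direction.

Comparing underlying and surface forms, /s/ → [z] is the alternation; the neighbouring /ʎ/ is constant.
/s/ is voiceless while /ʎ/ is voiced; the output [z] is voiced, matching the trigger — so the feature that spreads is voicing.
Place and manner are unchanged, so the assimilation is partial, not total.
Checking the remaining alternations: /s/ → [z] before /m/ (voiceless → voiced, matching voiced); /s/ → [z] before /ɴ/ (voiceless → voiced, matching voiced) — only voicing changes, and always toward the following segment.
No alternation appears in [puskɛɣo]: there the adjacent consonants already agree in voicing (/s/ and /k/ are both voiceless), so this form is consistent with the same rule.
The trigger is the following segment, so the direction is regressive (anticipatory).

regressive voicing assimilation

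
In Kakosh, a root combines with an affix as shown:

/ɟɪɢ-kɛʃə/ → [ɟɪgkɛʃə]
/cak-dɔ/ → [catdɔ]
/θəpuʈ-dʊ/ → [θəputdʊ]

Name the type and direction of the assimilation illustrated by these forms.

The segment that alternates is /ɢ/, which surfaces as [g] when adjacent to /k/.
/ɢ/ is uvular while /k/ is velar; the output [g] is velar, matching the trigger — so the feature that spreads is place.
Manner and voice are unchanged, so the assimilation is partial, not total.
Checking the remaining alternations: /k/ → [t] before /d/ (velar → alveolar, matching alveolar); /ʈ/ → [t] before /d/ (retroflex → alveolar, matching alveolar) — only place changes, and always toward the following segment.
The trigger is the following segment, so the direction is regressive (anticipatory).

regressive place assimilation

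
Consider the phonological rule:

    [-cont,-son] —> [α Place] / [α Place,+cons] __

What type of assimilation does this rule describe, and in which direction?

The rule copies the place features (abbreviated [Place]) from the environment onto the target, so the assimilating feature is place.
Since the environment is written before the underscore, the trigger precedes the target; the direction is progressive.

progressive place assimilation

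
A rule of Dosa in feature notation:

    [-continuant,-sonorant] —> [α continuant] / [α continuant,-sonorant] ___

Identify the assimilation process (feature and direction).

The shared variable α links the value of [continuant] on the target to that of the neighbouring obstruent. [continuant] distinguishes stops from fricatives — a manner-of-articulation feature — so this is manner assimilation.
Since the environment is written before the underscore, the trigger precedes the target; the direction is progressive.

progressive manner assimilation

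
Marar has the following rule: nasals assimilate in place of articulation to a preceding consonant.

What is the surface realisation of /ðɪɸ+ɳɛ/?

The rule targets /ɳ/ (voiced retroflex nasal), which sits after the trigger /ɸ/ (bilabial).
A voiced bilabial nasal is [m], so the surface segment is [m].

[ðɪɸmɛ]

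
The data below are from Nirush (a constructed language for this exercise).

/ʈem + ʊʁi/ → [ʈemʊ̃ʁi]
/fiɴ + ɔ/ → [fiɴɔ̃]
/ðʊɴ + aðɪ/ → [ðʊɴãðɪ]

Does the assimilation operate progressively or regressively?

progressive

The vowel /ʊ/ surfaces as nasalised [ʊ̃] next to the preceding nasal /m/ — it has acquired the [+nasal] feature of its neighbour.
Likewise in the remaining data: /ɔ/ → [ɔ̃] after /ɴ/; /a/ → [ã] after /ɴ/ — each time a vowel is nasalised next to a preceding nasal.
Because the conditioning nasal is to the left of the vowel that changes, the process is progressive (perseverative).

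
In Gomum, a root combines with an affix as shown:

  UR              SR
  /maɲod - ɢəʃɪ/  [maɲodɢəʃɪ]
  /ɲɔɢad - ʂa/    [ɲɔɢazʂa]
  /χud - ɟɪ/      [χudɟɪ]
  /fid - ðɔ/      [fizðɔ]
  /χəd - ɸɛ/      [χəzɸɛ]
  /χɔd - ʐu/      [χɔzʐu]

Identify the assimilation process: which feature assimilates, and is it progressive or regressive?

regressive manner assimilation

Comparing underlying and surface forms, /d/ → [z] is the alternation; the neighbouring /ʂ/ is constant.
The change stop → fricative matches the manner of the following /ʂ/, identifying this as manner assimilation.
Place and voice are unchanged, so the assimilation is partial, not total.
The other alternating forms pattern the same way: /d/ → [z] before /ð/ (stop → fricative, matching a fricative); /d/ → [z] before /ɸ/ (stop → fricative, matching a fricative); /d/ → [z] before /ʐ/ (stop → fricative, matching a fricative) — only manner changes, and always toward the following segment.
Nothing changes in [maɲodɢəʃɪ], [χudɟɪ]: there the adjacent consonants already agree in manner (/d/ and /ɢ/ are both stops; /d/ and /ɟ/ are both stops), so these forms are consistent with the same rule.
Since the segment that changes precedes the conditioning segment, the assimilation is regressive.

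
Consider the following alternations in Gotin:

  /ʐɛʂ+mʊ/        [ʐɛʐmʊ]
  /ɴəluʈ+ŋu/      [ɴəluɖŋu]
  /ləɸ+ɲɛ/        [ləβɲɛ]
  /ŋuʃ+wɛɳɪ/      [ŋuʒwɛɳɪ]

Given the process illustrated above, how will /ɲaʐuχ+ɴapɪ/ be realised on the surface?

[ɲaʐuʁɴapɪ]

The data show regressive voicing assimilation: /ʂ/ → [ʐ] before /m/; /ʈ/ → [ɖ] before /ŋ/; /ɸ/ → [β] before /ɲ/; /ʃ/ → [ʒ] before /w/. In each pair only voicing changes, matching the following consonant, while place and manner stay constant.
/χ/ is a voiceless uvular fricative. The following trigger /ɴ/ is voiced, so /χ/ must become voiced as well.
Changing only its voicing to voiced gives [ʁ] — the voiced uvular fricative.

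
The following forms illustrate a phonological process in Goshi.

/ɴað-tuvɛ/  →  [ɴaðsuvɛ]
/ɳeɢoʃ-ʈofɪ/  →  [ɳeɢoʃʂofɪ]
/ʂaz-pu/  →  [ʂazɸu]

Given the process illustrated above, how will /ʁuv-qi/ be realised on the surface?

The data show progressive manner assimilation: /t/ → [s] after /ð/; /ʈ/ → [ʂ] after /ʃ/; /p/ → [ɸ] after /z/. In each pair only manner changes, matching the preceding consonant, while place and voice stay constant.
The rule targets /q/ (voiceless uvular stop), which sits after the trigger /v/ (fricative).
Changing only its manner to fricative gives [χ] — the voiceless uvular fricative.

[ʁuvχi]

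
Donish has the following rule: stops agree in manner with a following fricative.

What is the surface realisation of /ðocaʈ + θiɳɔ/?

[ðocaʂθiɳɔ]

/ʈ/ is a voiceless retroflex stop. The following trigger /θ/ is a fricative, so /ʈ/ must become a fricative as well.
The voiceless retroflex fricative is [ʂ], so /ʈ/ → [ʂ].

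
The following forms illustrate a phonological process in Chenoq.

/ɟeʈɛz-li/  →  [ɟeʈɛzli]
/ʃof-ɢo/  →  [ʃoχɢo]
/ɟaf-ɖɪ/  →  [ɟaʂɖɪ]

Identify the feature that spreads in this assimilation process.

Comparing underlying and surface forms, /f/ → [χ] is the alternation; the neighbouring /ɢ/ is constant.
The change labiodental → uvular matches the place of the following /ɢ/, identifying this as place assimilation.
The same holds elsewhere in the data: /f/ → [ʂ] before /ɖ/ (labiodental → retroflex, matching retroflex) — only place changes, and always toward the following segment.
Nothing changes in [ɟeʈɛzli]: there the adjacent consonants already agree in place (/z/ and /l/ are both alveolar), so this form is consistent with the same rule.

place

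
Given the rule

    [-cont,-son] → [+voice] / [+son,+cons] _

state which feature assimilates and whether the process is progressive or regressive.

The structural change is [+voice], and the conditioning segment [+son,+cons] (a sonorant consonant) is itself voiced, so the target comes to share the voicing of its neighbour — voicing assimilation.
Since the environment is written before the underscore, the trigger precedes the target; the direction is progressive.

progressive voicing assimilation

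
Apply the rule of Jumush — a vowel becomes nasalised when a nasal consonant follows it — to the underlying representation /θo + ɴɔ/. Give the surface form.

/o/ sits next to the nasal /ɴ/ and is therefore nasalised to [õ].

[θõɴɔ]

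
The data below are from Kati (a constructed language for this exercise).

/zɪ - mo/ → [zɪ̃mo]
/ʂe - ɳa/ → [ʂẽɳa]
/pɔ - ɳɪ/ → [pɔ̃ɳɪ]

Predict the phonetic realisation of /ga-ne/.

[gãne]

The data show regressive nasality assimilation (vowel nasalisation): /ɪ/ → [ɪ̃] before /m/; /e/ → [ẽ] before /ɳ/; /ɔ/ → [ɔ̃] before /ɳ/ — a vowel is nasalised by an immediately following nasal consonant.
/a/ sits next to the nasal /n/ and is therefore nasalised to [ã].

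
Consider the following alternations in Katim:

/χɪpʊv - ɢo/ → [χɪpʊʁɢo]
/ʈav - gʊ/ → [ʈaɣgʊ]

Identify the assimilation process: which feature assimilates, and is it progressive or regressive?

Underlying /v/ is realised as [ʁ] next to /ɢ/; /ɢ/ itself does not change.
/v/ is labiodental while /ɢ/ is uvular; the output [ʁ] is uvular, matching the trigger — so the feature that spreads is place.
Manner and voice are unchanged, so the assimilation is partial, not total.
The same holds elsewhere in the data: /v/ → [ɣ] before /g/ (labiodental → velar, matching velar) — only place changes, and always toward the following segment.
Since the segment that changes precedes the conditioning segment, the assimilation is regressive.

regressive place assimilation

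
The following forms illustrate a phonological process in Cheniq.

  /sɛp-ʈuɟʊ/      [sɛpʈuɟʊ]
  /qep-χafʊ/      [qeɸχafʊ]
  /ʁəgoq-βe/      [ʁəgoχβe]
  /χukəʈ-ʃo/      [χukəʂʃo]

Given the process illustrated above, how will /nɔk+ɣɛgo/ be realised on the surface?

The data show regressive manner assimilation: /p/ → [ɸ] before /χ/; /q/ → [χ] before /β/; /ʈ/ → [ʂ] before /ʃ/. In each pair only manner changes, matching the following consonant, while place and voice stay constant.
Nothing changes in [sɛpʈuɟʊ]: there the adjacent consonants already agree in manner (/p/ and /ʈ/ are both stops), so this form is consistent with the same rule.
The rule targets /k/ (voiceless velar stop), which sits before the trigger /ɣ/ (fricative).
A voiceless velar fricative is [x], so the surface segment is [x].

[nɔxɣɛgo]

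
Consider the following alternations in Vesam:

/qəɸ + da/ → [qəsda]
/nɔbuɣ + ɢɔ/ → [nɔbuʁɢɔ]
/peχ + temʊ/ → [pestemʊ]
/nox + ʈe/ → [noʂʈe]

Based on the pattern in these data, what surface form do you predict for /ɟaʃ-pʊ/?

[ɟaɸpʊ]

The data show regressive place assimilation: /ɸ/ → [s] before /d/; /ɣ/ → [ʁ] before /ɢ/; /χ/ → [s] before /t/; /x/ → [ʂ] before /ʈ/. In each pair only place changes, matching the following consonant, while manner and voice stay constant.
The rule targets /ʃ/ (voiceless postalveolar fricative), which sits before the trigger /p/ (bilabial).
Changing only its place to bilabial gives [ɸ] — the voiceless bilabial fricative.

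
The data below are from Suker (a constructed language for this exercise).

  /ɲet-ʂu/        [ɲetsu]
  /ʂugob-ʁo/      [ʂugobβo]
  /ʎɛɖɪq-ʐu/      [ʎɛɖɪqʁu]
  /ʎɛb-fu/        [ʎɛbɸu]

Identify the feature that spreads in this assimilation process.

place

Comparing underlying and surface forms, /ʂ/ → [s] is the alternation; the neighbouring /t/ is constant.
The change retroflex → alveolar matches the place of the preceding /t/, identifying this as place assimilation.
The same holds elsewhere in the data: /ʁ/ → [β] after /b/ (uvular → bilabial, matching bilabial); /ʐ/ → [ʁ] after /q/ (retroflex → uvular, matching uvular); /f/ → [ɸ] after /b/ (labiodental → bilabial, matching bilabial) — only place changes, and always toward the preceding segment.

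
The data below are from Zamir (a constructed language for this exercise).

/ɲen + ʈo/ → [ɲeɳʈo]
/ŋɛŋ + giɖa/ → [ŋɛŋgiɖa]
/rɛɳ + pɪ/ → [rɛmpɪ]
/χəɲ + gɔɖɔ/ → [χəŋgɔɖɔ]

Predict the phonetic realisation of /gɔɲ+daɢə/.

[gɔndaɢə]

The data show regressive place assimilation: /n/ → [ɳ] before /ʈ/; /ɳ/ → [m] before /p/; /ɲ/ → [ŋ] before /g/. In each pair only place changes, matching the following consonant, while manner and voice stay constant.
No alternation appears in [ŋɛŋgiɖa]: there the adjacent consonants already agree in place (/ŋ/ and /g/ are both velar), so this form is consistent with the same rule.
The rule targets /ɲ/ (voiced palatal nasal), which sits before the trigger /d/ (alveolar).
Changing only its place to alveolar gives [n] — the voiced alveolar nasal.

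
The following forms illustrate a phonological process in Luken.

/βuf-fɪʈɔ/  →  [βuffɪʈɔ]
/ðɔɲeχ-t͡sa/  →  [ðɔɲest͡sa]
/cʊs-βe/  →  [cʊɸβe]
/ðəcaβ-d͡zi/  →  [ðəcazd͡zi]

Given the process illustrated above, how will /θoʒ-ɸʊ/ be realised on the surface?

The data show regressive place assimilation: /χ/ → [s] before /t͡s/; /s/ → [ɸ] before /β/; /β/ → [z] before /d͡z/. In each pair only place changes, matching the following consonant, while manner and voice stay constant.
No alternation appears in [βuffɪʈɔ]: there the adjacent consonants already agree in place (/f/ and /f/ are both labiodental), so this form is consistent with the same rule.
/ʒ/ is a voiced postalveolar fricative. The following trigger /ɸ/ is bilabial, so /ʒ/ must become bilabial as well.
A voiced bilabial fricative is [β], so the surface segment is [β].

[θoβɸʊ]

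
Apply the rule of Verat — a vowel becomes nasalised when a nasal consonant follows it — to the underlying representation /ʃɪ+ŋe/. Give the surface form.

[ʃɪ̃ŋe]

/ɪ/ sits next to the nasal /ŋ/ and is therefore nasalised to [ɪ̃].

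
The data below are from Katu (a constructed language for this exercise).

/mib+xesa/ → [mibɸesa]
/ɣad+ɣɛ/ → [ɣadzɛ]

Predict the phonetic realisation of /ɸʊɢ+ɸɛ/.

The data show progressive place assimilation: /x/ → [ɸ] after /b/; /ɣ/ → [z] after /d/. In each pair only place changes, matching the preceding consonant, while manner and voice stay constant.
/ɸ/ is a voiceless bilabial fricative. The preceding trigger /ɢ/ is uvular, so /ɸ/ must become uvular as well.
Changing only its place to uvular gives [χ] — the voiceless uvular fricative.

[ɸʊɢχɛ]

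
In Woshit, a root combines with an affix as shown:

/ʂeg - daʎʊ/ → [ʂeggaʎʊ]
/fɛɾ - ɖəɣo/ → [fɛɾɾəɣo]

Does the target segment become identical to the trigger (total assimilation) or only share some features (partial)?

Underlying /ɖ/ is realised as [ɾ] next to /ɾ/; /ɾ/ itself does not change.
The output [ɾ] is identical to the trigger /ɾ/ — every feature (place, manner, voicing) has been copied — so this is total assimilation.
The other form behaves the same way: /d/ → [g] after /g/ — in each case the output is a copy of the preceding consonant.

total assimilation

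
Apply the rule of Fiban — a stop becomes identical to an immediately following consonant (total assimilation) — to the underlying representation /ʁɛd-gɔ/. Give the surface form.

/d/ is the segment targeted by the rule; it sits immediately before /g/, so it assimilates completely and surfaces as [g].

[ʁɛggɔ]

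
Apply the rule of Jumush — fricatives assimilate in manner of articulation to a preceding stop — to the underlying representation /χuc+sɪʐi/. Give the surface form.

/s/ is a voiceless alveolar fricative. The preceding trigger /c/ is a stop, so /s/ must become a stop as well.
A voiceless alveolar stop is [t], so the surface segment is [t].

[χuctɪʐi]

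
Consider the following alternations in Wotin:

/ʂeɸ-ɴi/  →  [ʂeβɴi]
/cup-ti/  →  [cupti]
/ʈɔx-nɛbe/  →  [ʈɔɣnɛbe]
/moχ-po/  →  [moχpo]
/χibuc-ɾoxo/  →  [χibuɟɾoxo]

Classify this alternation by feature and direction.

The segment that alternates is /ɸ/, which surfaces as [β] when adjacent to /ɴ/.
/ɸ/ is voiceless while /ɴ/ is voiced; the output [β] is voiced, matching the trigger — so the feature that spreads is voicing.
Place and manner are unchanged, so the assimilation is partial, not total.
The same holds elsewhere in the data: /x/ → [ɣ] before /n/ (voiceless → voiced, matching voiced); /c/ → [ɟ] before /ɾ/ (voiceless → voiced, matching voiced) — only voicing changes, and always toward the following segment.
Nothing changes in [cupti], [moχpo]: there the adjacent consonants already agree in voicing (/p/ and /t/ are both voiceless; /χ/ and /p/ are both voiceless), so these forms are consistent with the same rule.
Since the segment that changes precedes the conditioning segment, the assimilation is regressive.

regressive voicing assimilation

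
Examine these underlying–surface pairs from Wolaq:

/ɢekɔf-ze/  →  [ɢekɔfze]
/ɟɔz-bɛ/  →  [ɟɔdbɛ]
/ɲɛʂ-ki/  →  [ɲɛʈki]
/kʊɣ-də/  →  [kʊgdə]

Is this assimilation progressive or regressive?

regressive

Comparing underlying and surface forms, /z/ → [d] is the alternation; the neighbouring /b/ is constant.
/z/ is a fricative while /b/ is a stop; the output [d] is a stop, matching the trigger — so the feature that spreads is manner.
Checking the remaining alternations: /ʂ/ → [ʈ] before /k/ (fricative → stop, matching a stop); /ɣ/ → [g] before /d/ (fricative → stop, matching a stop) — only manner changes, and always toward the following segment.
Nothing changes in [ɢekɔfze]: there the adjacent consonants already agree in manner (/f/ and /z/ are both fricatives), so this form is consistent with the same rule.
The trigger is the following segment, so the direction is regressive (anticipatory).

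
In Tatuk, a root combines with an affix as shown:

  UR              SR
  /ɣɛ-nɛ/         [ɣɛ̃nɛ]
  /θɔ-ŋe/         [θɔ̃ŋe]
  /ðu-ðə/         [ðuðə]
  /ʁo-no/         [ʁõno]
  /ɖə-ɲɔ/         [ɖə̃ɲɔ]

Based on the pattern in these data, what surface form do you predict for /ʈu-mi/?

The data show regressive nasality assimilation (vowel nasalisation): /ɛ/ → [ɛ̃] before /n/; /ɔ/ → [ɔ̃] before /ŋ/; /o/ → [õ] before /n/; /ə/ → [ə̃] before /ɲ/ — a vowel is nasalised by an immediately following nasal consonant.
No change occurs in [ðuðə] because the vowel at the boundary is adjacent to an oral consonant, not a nasal (/u/ next to /ð/).
The vowel /u/ is adjacent to the following nasal /m/, so it acquires [+nasal] and surfaces as [ũ].

[ʈũmi]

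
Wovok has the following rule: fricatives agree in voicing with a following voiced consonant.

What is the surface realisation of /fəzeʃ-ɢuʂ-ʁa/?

/ʃ/ is a voiceless postalveolar fricative. The following trigger /ɢ/ is voiced, so /ʃ/ must become voiced as well.
A voiced postalveolar fricative is [ʒ], so the surface segment is [ʒ].
The same rule applies at the second boundary: /ʂ/ → [ʐ] next to /ʁ/.

[fəzeʒɢuʐʁa]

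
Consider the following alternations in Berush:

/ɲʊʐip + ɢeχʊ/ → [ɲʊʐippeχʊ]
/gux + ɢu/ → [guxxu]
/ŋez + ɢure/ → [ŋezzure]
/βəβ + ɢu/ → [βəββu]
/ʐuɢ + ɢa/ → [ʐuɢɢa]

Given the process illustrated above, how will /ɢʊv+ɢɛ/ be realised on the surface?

[ɢʊvvɛ]

The data show progressive total assimilation (/ɢ/ → [p] after /p/; /ɢ/ → [x] after /x/; /ɢ/ → [z] after /z/; /ɢ/ → [β] after /β/): in every case the target segment becomes identical to its preceding neighbour, copying more than a single feature.
In [ʐuɢɢa] the two consonants at the boundary are already identical (/ɢ/ + /ɢ/), so the rule applies vacuously and nothing changes.
/ɢ/ is the segment targeted by the rule; it sits immediately after /v/, so it assimilates completely and surfaces as [v].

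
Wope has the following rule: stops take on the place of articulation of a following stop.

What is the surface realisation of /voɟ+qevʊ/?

The rule targets /ɟ/ (voiced palatal stop), which sits before the trigger /q/ (uvular).
The voiced uvular stop is [ɢ], so /ɟ/ → [ɢ].

[voɢqevʊ]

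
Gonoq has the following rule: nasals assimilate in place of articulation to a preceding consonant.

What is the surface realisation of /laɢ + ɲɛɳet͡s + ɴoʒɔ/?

[laɢɴɛɳet͡snoʒɔ]

The rule targets /ɲ/ (voiced palatal nasal), which sits after the trigger /ɢ/ (uvular).
The voiced uvular nasal is [ɴ], so /ɲ/ → [ɴ].
The same rule applies at the second boundary: /ɴ/ → [n] next to /t͡s/.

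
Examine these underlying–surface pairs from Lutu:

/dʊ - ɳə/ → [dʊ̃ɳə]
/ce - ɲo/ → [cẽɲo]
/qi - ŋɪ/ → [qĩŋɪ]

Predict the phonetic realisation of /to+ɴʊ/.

[tõɴʊ]

The data show regressive nasality assimilation (vowel nasalisation): /ʊ/ → [ʊ̃] before /ɳ/; /e/ → [ẽ] before /ɲ/; /i/ → [ĩ] before /ŋ/ — a vowel is nasalised by an immediately following nasal consonant.
/o/ sits next to the nasal /ɴ/ and is therefore nasalised to [õ].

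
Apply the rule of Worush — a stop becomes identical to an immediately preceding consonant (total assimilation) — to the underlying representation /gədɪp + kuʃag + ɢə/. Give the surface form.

/k/ is the segment targeted by the rule; it sits immediately after /p/, so it assimilates completely and surfaces as [p].
The same rule applies at the second boundary: /ɢ/ → [g] next to /g/.

[gədɪppuʃaggə]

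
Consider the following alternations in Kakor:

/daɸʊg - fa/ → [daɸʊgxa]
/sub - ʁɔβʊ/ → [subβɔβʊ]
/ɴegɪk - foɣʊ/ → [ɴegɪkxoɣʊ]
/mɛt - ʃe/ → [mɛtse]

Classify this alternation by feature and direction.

Underlying /f/ is realised as [x] next to /g/; /g/ itself does not change.
/f/ is labiodental while /g/ is velar; the output [x] is velar, matching the trigger — so the feature that spreads is place.
Manner and voice are unchanged, so the assimilation is partial, not total.
The other alternating forms pattern the same way: /ʁ/ → [β] after /b/ (uvular → bilabial, matching bilabial); /f/ → [x] after /k/ (labiodental → velar, matching velar); /ʃ/ → [s] after /t/ (postalveolar → alveolar, matching alveolar) — only place changes, and always toward the preceding segment.
The trigger is the preceding segment, so the direction is progressive (perseverative).

progressive place assimilation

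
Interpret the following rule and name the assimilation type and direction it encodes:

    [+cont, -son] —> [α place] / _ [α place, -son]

regressive place assimilation

The shared variable α links the value of the place features (abbreviated [place]) on the target to the same value on the neighbouring segment, so place is the feature that assimilates.
The conditioning segment sits to the right of the focus bar, meaning the trigger follows the segment that changes — regressive assimilation.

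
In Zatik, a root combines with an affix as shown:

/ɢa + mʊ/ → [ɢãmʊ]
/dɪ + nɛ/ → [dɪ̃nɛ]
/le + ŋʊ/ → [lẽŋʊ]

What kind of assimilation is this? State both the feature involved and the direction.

regressive nasality assimilation (vowel nasalisation)

The vowel /a/ surfaces as nasalised [ã] next to the following nasal /m/ — it has acquired the [+nasal] feature of its neighbour.
Likewise in the remaining data: /ɪ/ → [ɪ̃] before /n/; /e/ → [ẽ] before /ŋ/ — each time a vowel is nasalised next to a following nasal.
Because the conditioning nasal is to the right of the vowel that changes, the process is regressive (anticipatory).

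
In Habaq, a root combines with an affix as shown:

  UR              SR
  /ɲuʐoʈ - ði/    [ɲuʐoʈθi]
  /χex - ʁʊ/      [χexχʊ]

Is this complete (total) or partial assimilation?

Underlying /ð/ is realised as [θ] next to /ʈ/; /ʈ/ itself does not change.
/ð/ is voiced while /ʈ/ is voiceless; the output [θ] is voiceless, matching the trigger — so the feature that spreads is voicing.
Place and manner are unchanged, so the assimilation is partial, not total.
The same holds elsewhere in the data: /ʁ/ → [χ] after /x/ (voiced → voiceless, matching voiceless) — only voicing changes, and always toward the preceding segment.

partial assimilation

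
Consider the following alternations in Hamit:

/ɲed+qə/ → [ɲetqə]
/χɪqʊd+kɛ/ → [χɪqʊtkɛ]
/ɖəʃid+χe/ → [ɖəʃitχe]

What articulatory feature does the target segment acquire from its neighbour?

voicing

Comparing underlying and surface forms, /d/ → [t] is the alternation; the neighbouring /q/ is constant.
/d/ is voiced while /q/ is voiceless; the output [t] is voiceless, matching the trigger — so the feature that spreads is voicing.
Checking the remaining alternations: /d/ → [t] before /k/ (voiced → voiceless, matching voiceless); /d/ → [t] before /χ/ (voiced → voiceless, matching voiceless) — only voicing changes, and always toward the following segment.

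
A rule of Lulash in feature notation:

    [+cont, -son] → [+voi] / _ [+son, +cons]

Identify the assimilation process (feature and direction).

regressive voicing assimilation

The target ([+cont, -son], fricatives) acquires [+voi] next to a sonorant consonant ([+son, +cons]) — it takes on the voicing of its neighbour, so the feature that spreads is voicing.
Since the environment is written after the underscore, the trigger follows the target; the direction is regressive.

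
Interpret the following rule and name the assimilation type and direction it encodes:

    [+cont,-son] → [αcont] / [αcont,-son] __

progressive manner assimilation

The shared variable α links the value of [cont] on the target to that of the neighbouring obstruent. [cont] distinguishes stops from fricatives — a manner-of-articulation feature — so this is manner assimilation.
The conditioning segment sits to the left of the focus bar, meaning the trigger precedes the segment that changes — progressive assimilation.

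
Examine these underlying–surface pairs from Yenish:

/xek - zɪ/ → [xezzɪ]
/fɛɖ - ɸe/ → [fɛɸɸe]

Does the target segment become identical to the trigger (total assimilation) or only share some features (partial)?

total assimilation

Comparing underlying and surface forms, /k/ → [z] is the alternation; the neighbouring /z/ is constant.
The output [z] is identical to the trigger /z/ — every feature (place, manner, voicing) has been copied — so this is total assimilation.
The remaining alternation confirms this: /ɖ/ → [ɸ] before /ɸ/ — in each case the output is a copy of the following consonant.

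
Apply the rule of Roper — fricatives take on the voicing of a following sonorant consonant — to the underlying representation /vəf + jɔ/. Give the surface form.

/f/ is a voiceless labiodental fricative. The following trigger /j/ is voiced, so /f/ must become voiced as well.
A voiced labiodental fricative is [v], so the surface segment is [v].

[vəvjɔ]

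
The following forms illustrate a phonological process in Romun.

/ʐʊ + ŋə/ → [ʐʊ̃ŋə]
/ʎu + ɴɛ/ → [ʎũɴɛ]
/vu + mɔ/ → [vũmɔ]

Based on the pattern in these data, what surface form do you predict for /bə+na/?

The data show regressive nasality assimilation (vowel nasalisation): /ʊ/ → [ʊ̃] before /ŋ/; /u/ → [ũ] before /ɴ/; /u/ → [ũ] before /m/ — a vowel is nasalised by an immediately following nasal consonant.
/ə/ sits next to the nasal /n/ and is therefore nasalised to [ə̃].

[bə̃na]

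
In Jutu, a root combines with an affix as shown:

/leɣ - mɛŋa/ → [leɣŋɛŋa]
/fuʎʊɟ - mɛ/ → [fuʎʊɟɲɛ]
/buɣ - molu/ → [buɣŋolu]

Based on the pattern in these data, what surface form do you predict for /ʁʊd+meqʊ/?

The data show progressive place assimilation: /m/ → [ŋ] after /ɣ/; /m/ → [ɲ] after /ɟ/. In each pair only place changes, matching the preceding consonant, while manner and voice stay constant.
/m/ is a voiced bilabial nasal. The preceding trigger /d/ is alveolar, so /m/ must become alveolar as well.
A voiced alveolar nasal is [n], so the surface segment is [n].

[ʁʊdneqʊ]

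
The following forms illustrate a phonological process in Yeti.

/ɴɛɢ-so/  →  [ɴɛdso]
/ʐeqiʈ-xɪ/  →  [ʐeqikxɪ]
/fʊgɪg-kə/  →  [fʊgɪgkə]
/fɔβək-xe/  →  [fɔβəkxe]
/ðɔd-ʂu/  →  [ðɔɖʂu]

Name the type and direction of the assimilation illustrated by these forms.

Comparing underlying and surface forms, /ɢ/ → [d] is the alternation; the neighbouring /s/ is constant.
The change uvular → alveolar matches the place of the following /s/, identifying this as place assimilation.
Manner and voice are unchanged, so the assimilation is partial, not total.
The other alternating forms pattern the same way: /ʈ/ → [k] before /x/ (retroflex → velar, matching velar); /d/ → [ɖ] before /ʂ/ (alveolar → retroflex, matching retroflex) — only place changes, and always toward the following segment.
Nothing changes in [fʊgɪgkə], [fɔβəkxe]: there the adjacent consonants already agree in place (/g/ and /k/ are both velar; /k/ and /x/ are both velar), so these forms are consistent with the same rule.
Since the segment that changes precedes the conditioning segment, the assimilation is regressive.

regressive place assimilation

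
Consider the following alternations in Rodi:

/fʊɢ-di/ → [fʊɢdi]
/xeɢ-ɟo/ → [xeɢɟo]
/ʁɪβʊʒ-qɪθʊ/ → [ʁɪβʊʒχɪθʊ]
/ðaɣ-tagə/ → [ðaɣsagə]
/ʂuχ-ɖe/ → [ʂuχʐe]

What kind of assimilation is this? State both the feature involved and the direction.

Comparing underlying and surface forms, /q/ → [χ] is the alternation; the neighbouring /ʒ/ is constant.
/q/ is a stop while /ʒ/ is a fricative; the output [χ] is a fricative, matching the trigger — so the feature that spreads is manner.
Place and voice are unchanged, so the assimilation is partial, not total.
The other alternating forms pattern the same way: /t/ → [s] after /ɣ/ (stop → fricative, matching a fricative); /ɖ/ → [ʐ] after /χ/ (stop → fricative, matching a fricative) — only manner changes, and always toward the preceding segment.
No alternation appears in [fʊɢdi], [xeɢɟo]: there the adjacent consonants already agree in manner (/d/ and /ɢ/ are both stops; /ɟ/ and /ɢ/ are both stops), so these forms are consistent with the same rule.
Since the segment that changes follows the conditioning segment, the assimilation is progressive.

progressive manner assimilation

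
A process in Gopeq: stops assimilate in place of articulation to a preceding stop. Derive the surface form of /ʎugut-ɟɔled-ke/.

[ʎugutdɔledte]

/ɟ/ is a voiced palatal stop. The preceding trigger /t/ is alveolar, so /ɟ/ must become alveolar as well.
A voiced alveolar stop is [d], so the surface segment is [d].
At the second juncture, /k/ likewise becomes [t] adjacent to /d/.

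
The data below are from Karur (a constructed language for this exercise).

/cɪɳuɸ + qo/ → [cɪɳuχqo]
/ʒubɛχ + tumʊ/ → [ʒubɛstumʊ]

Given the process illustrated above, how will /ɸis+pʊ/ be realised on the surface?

The data show regressive place assimilation: /ɸ/ → [χ] before /q/; /χ/ → [s] before /t/. In each pair only place changes, matching the following consonant, while manner and voice stay constant.
The rule targets /s/ (voiceless alveolar fricative), which sits before the trigger /p/ (bilabial).
Changing only its place to bilabial gives [ɸ] — the voiceless bilabial fricative.

[ɸiɸpʊ]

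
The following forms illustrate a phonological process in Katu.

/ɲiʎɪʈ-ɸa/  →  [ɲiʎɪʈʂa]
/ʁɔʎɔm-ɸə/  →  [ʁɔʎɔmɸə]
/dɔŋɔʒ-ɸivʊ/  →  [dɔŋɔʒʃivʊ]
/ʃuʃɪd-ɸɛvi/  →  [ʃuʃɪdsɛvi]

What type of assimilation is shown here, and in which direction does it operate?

Underlying /ɸ/ is realised as [ʂ] next to /ʈ/; /ʈ/ itself does not change.
The change bilabial → retroflex matches the place of the preceding /ʈ/, identifying this as place assimilation.
Manner and voice are unchanged, so the assimilation is partial, not total.
The same holds elsewhere in the data: /ɸ/ → [ʃ] after /ʒ/ (bilabial → postalveolar, matching postalveolar); /ɸ/ → [s] after /d/ (bilabial → alveolar, matching alveolar) — only place changes, and always toward the preceding segment.
No alternation appears in [ʁɔʎɔmɸə]: there the adjacent consonants already agree in place (/ɸ/ and /m/ are both bilabial), so this form is consistent with the same rule.
The trigger is the preceding segment, so the direction is progressive (perseverative).

progressive place assimilation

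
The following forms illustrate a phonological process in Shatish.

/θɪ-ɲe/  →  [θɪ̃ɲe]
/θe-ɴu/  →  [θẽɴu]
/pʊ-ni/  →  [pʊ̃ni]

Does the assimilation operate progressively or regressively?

The vowel /ɪ/ surfaces as nasalised [ɪ̃] next to the following nasal /ɲ/ — it has acquired the [+nasal] feature of its neighbour.
The other forms show the same pattern: /e/ → [ẽ] before /ɴ/; /ʊ/ → [ʊ̃] before /n/ — each time a vowel is nasalised next to a following nasal.
Because the conditioning nasal is to the right of the vowel that changes, the process is regressive (anticipatory).

regressive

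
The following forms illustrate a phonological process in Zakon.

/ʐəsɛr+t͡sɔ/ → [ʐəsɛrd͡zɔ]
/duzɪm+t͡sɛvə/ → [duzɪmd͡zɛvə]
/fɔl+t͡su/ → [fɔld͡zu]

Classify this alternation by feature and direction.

Underlying /t͡s/ is realised as [d͡z] next to /r/; /r/ itself does not change.
/t͡s/ is voiceless while /r/ is voiced; the output [d͡z] is voiced, matching the trigger — so the feature that spreads is voicing.
Place and manner are unchanged, so the assimilation is partial, not total.
Checking the remaining alternations: /t͡s/ → [d͡z] after /m/ (voiceless → voiced, matching voiced); /t͡s/ → [d͡z] after /l/ (voiceless → voiced, matching voiced) — only voicing changes, and always toward the preceding segment.
Since the segment that changes follows the conditioning segment, the assimilation is progressive.

progressive voicing assimilation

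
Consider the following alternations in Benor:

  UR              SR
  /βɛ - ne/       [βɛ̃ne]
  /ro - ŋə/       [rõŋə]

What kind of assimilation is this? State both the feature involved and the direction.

The vowel /ɛ/ surfaces as nasalised [ɛ̃] next to the following nasal /n/ — it has acquired the [+nasal] feature of its neighbour.
Likewise in the remaining data: /o/ → [õ] before /ŋ/ — each time a vowel is nasalised next to a following nasal.
Because the conditioning nasal is to the right of the vowel that changes, the process is regressive (anticipatory).

regressive nasality assimilation (vowel nasalisation)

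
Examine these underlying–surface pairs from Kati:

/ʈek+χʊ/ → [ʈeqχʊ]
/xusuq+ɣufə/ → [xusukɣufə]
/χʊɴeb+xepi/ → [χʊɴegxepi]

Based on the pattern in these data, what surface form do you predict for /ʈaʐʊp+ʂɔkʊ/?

The data show regressive place assimilation: /k/ → [q] before /χ/; /q/ → [k] before /ɣ/; /b/ → [g] before /x/. In each pair only place changes, matching the following consonant, while manner and voice stay constant.
The rule targets /p/ (voiceless bilabial stop), which sits before the trigger /ʂ/ (retroflex).
Changing only its place to retroflex gives [ʈ] — the voiceless retroflex stop.

[ʈaʐʊʈʂɔkʊ]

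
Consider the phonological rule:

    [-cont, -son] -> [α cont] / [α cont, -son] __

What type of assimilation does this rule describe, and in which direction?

The shared variable α links the value of [cont] on the target to that of the neighbouring obstruent. [cont] distinguishes stops from fricatives — a manner-of-articulation feature — so this is manner assimilation.
The conditioning segment sits to the left of the focus bar, meaning the trigger precedes the segment that changes — progressive assimilation.

progressive manner assimilation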